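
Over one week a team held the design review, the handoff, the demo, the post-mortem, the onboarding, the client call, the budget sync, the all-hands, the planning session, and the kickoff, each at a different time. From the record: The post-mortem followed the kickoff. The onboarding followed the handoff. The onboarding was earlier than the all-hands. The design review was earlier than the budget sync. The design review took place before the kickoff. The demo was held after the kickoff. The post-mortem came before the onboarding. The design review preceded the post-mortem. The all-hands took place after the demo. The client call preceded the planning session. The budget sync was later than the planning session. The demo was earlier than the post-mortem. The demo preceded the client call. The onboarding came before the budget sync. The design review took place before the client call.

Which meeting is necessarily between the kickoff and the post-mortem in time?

Tracing the constraints gives the kickoff → the demo → the post-mortem, so the demo sits after the kickoff and before the post-mortem.
No other meeting is forced both after the kickoff and before the post-mortem.

the demo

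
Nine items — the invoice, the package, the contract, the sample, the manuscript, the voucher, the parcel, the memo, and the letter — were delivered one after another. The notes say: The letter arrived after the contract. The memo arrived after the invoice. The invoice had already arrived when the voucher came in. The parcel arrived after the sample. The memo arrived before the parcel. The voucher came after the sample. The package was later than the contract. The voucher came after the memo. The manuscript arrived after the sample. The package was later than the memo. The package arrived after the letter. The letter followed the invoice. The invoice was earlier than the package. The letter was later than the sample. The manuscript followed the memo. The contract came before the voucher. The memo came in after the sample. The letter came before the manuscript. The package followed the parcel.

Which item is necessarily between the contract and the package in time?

the letter

Tracing the constraints gives the contract → the letter → the package, so the letter sits after the contract and before the package.
No other item is forced both after the contract and before the package.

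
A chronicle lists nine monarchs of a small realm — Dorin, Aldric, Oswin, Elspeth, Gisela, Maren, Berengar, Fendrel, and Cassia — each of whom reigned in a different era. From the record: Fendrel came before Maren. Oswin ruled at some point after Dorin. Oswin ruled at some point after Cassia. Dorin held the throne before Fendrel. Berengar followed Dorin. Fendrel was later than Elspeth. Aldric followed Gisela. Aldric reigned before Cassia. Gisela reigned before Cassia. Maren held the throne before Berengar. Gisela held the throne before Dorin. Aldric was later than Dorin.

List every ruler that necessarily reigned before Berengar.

Dorin, Elspeth, Fendrel, Gisela, Maren

Directly stated before Berengar: Dorin and Maren.
Elspeth reaches Berengar via Elspeth → Fendrel → Maren → Berengar.
Fendrel reaches Berengar via Fendrel → Maren → Berengar.
Gisela reaches Berengar via Gisela → Dorin → Berengar.
No chain forces Aldric (or any of the others) ahead of Berengar.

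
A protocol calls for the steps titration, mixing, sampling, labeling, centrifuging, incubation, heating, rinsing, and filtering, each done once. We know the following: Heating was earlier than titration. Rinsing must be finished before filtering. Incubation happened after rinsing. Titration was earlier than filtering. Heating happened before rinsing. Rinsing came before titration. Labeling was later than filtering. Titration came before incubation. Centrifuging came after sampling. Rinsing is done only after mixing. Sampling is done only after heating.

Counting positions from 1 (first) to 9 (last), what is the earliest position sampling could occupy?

Heating must come before sampling — 1 forced predecessor.
Nothing else is forced ahead of sampling, so its earliest slot is position 1 + 1 = 2.

2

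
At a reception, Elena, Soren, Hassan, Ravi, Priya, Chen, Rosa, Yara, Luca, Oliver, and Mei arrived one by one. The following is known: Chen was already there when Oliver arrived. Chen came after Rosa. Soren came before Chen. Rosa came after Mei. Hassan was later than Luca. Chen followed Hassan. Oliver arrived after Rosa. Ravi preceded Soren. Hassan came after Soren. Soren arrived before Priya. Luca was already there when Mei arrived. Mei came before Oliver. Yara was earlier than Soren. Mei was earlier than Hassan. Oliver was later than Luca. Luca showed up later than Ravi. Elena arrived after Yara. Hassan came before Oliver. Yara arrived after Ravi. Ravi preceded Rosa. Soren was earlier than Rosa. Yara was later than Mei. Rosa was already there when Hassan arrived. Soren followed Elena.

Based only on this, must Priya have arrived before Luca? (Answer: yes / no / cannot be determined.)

Tracing the constraints gives Luca → Mei → Yara → Soren → Priya, so Luca must come before Priya.
That means Priya cannot be before Luca.

no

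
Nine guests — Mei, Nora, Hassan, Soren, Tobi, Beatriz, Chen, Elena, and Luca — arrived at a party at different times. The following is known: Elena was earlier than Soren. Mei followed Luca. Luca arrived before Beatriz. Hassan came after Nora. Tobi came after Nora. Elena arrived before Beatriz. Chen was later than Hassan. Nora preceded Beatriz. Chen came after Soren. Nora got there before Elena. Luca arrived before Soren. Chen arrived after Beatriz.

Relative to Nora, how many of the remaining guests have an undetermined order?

Forced after Nora: Beatriz, Chen, Elena, Hassan, Soren, and Tobi.
That leaves Luca and Mei with no forced order relative to Nora — 2.

2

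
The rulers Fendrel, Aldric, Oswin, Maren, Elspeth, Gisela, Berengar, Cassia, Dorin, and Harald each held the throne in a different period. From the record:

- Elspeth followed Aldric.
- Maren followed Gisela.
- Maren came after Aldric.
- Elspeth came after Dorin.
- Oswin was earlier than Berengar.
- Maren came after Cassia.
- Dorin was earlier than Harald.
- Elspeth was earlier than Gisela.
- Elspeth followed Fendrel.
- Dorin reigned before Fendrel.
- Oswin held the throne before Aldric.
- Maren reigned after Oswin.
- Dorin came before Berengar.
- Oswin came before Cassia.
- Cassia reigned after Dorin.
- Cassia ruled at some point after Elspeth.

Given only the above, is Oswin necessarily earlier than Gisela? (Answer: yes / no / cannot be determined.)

Chain the constraints: Oswin → Aldric → Elspeth → Gisela. Each link is directly stated, so Oswin comes before Gisela.

yes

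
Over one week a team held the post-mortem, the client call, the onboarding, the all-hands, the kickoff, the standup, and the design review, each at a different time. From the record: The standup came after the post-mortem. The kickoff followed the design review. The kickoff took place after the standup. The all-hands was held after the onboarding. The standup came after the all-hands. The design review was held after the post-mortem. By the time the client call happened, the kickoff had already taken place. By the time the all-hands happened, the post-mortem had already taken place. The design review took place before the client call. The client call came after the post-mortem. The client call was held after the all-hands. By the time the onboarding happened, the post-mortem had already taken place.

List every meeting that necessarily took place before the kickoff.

the all-hands, the design review, the onboarding, the post-mortem, the standup

Directly stated before the kickoff: the design review and the standup.
The all-hands reaches the kickoff via the all-hands → the standup → the kickoff.
The onboarding reaches the kickoff via the onboarding → the all-hands → the standup → the kickoff.
The post-mortem reaches the kickoff via the post-mortem → the standup → the kickoff.
No chain forces the client call ahead of the kickoff.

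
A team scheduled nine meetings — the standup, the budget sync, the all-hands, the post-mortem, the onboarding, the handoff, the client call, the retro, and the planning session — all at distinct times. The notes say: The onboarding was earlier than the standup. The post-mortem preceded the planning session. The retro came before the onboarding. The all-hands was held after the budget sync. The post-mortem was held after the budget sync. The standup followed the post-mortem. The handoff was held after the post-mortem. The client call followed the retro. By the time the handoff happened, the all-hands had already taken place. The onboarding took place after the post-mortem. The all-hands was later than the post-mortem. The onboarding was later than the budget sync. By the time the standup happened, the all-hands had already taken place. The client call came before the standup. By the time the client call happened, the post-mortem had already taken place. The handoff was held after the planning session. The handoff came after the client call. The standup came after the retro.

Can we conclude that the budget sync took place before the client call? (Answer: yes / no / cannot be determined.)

yes

Chain the constraints: the budget sync → the post-mortem → the client call. Each link is directly stated, so the budget sync comes before the client call.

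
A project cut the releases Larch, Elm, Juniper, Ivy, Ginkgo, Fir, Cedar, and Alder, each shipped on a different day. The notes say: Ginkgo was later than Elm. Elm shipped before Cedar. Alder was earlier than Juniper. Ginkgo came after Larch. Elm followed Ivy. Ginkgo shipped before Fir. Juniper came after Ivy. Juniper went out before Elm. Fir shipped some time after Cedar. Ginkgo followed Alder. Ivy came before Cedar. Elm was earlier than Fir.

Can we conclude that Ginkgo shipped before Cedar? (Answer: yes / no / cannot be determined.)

cannot be determined

No chain of stated constraints runs from Ginkgo to Cedar, and none runs from Cedar to Ginkgo either.
So the relative order of Ginkgo and Cedar is not fixed by the given facts.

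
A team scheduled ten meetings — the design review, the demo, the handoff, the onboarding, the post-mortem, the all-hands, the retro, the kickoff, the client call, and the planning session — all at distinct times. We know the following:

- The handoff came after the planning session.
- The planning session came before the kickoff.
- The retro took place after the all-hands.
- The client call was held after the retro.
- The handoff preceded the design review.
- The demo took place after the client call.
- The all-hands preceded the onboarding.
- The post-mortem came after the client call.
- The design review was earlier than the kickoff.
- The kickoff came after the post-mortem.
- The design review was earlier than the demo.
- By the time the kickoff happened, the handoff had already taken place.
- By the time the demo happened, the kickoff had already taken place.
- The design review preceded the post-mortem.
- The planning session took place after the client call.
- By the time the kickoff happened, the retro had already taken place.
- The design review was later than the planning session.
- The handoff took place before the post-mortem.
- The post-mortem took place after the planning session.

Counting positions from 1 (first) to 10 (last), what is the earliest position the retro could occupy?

The all-hands must come before the retro — 1 forced predecessor.
Nothing else is forced ahead of the retro, so its earliest slot is position 1 + 1 = 2.

2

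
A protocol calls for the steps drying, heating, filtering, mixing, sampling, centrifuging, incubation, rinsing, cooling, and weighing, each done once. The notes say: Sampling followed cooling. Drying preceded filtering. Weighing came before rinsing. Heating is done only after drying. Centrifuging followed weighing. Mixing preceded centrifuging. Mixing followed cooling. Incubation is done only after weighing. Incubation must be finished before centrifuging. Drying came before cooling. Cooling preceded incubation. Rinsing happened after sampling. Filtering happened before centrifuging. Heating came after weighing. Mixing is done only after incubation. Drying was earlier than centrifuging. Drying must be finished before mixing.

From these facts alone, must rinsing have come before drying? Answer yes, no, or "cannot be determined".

no

Tracing the constraints gives drying → cooling → sampling → rinsing, so drying must come before rinsing.
That means rinsing cannot be before drying.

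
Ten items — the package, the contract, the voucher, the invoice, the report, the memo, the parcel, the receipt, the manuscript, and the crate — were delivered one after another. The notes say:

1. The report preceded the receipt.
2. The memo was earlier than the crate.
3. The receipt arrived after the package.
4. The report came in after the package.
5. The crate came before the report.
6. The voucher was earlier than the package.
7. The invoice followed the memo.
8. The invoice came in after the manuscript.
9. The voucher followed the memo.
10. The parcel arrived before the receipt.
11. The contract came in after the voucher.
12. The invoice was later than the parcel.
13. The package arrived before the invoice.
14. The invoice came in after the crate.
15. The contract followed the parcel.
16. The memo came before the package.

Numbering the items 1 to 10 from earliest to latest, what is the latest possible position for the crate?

The crate must come before the invoice, the receipt, and the report — 3 items forced after it.
Everything else can be placed before the crate in some valid order, so the crate can sit as late as position 10 − 3 = 7.

7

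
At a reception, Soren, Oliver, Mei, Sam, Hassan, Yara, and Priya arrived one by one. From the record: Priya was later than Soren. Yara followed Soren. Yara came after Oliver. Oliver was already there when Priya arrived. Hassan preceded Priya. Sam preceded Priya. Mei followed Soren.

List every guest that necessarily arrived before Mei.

Soren

Directly stated before Mei: Soren.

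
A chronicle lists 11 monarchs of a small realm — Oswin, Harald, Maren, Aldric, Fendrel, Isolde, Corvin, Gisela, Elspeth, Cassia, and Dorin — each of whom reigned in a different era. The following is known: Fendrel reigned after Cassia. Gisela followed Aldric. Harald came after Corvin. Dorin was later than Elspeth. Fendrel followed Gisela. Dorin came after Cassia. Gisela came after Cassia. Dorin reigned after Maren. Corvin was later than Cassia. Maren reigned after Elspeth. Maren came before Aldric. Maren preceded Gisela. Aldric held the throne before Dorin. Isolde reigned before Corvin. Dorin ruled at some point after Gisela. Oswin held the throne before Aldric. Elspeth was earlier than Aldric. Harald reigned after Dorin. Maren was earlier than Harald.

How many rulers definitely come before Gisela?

5

Directly stated before Gisela: Aldric, Cassia, and Maren.
Elspeth reaches Gisela via Elspeth → Maren → Gisela.
Oswin reaches Gisela via Oswin → Aldric → Gisela.
That's Aldric, Cassia, Elspeth, Maren, and Oswin — 5 in all.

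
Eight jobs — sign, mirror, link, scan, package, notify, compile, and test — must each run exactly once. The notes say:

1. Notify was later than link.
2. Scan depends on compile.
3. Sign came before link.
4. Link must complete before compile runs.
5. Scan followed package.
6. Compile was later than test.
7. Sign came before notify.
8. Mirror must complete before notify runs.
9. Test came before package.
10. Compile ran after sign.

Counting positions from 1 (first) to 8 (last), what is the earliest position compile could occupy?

4

Link, sign, and test must all come before compile — 3 forced predecessors.
Nothing else is forced ahead of compile, so its earliest slot is position 3 + 1 = 4.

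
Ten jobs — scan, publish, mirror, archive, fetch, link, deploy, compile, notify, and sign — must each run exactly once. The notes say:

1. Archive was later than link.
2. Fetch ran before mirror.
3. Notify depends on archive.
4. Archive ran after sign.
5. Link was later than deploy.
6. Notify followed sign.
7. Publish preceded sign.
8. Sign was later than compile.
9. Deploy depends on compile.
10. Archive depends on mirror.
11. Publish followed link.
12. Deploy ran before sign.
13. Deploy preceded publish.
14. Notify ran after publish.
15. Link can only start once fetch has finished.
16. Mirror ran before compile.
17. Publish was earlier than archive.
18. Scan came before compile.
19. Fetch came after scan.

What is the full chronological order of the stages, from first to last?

scan, fetch, mirror, compile, deploy, link, publish, sign, archive, notify

The constraints fix every adjacent pair, so only one ordering works:
scan → fetch → mirror → compile → deploy → link → publish → sign → archive → notify.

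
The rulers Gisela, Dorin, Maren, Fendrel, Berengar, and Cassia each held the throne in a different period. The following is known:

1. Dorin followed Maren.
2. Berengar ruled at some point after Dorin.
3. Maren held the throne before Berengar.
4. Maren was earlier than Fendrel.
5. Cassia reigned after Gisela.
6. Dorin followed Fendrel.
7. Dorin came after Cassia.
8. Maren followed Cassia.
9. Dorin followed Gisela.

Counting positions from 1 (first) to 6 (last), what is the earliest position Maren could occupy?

Cassia and Gisela must both come before Maren — 2 forced predecessors.
Nothing else is forced ahead of Maren, so their earliest slot is position 2 + 1 = 3.

3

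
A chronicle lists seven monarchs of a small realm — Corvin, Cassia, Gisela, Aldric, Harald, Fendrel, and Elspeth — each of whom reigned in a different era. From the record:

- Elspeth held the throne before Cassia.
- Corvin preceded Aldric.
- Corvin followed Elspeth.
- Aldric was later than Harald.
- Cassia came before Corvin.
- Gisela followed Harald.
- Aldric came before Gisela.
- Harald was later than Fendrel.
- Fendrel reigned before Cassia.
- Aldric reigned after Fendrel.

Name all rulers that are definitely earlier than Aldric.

Directly stated before Aldric: Corvin, Fendrel, and Harald.
Cassia reaches Aldric via Cassia → Corvin → Aldric.
Elspeth reaches Aldric via Elspeth → Corvin → Aldric.
No chain forces Gisela ahead of Aldric.

Cassia, Corvin, Elspeth, Fendrel, Harald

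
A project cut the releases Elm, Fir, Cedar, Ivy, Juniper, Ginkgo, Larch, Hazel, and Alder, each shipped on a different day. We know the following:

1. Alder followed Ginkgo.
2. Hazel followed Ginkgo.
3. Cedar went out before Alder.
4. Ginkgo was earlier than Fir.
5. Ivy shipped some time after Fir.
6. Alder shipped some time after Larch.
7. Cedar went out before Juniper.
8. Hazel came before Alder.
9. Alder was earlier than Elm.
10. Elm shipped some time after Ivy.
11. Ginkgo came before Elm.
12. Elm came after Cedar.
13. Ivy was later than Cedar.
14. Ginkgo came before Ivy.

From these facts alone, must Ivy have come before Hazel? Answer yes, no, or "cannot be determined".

No chain of stated constraints runs from Ivy to Hazel, and none runs from Hazel to Ivy either.
So the relative order of Ivy and Hazel is not fixed by the given facts.

cannot be determined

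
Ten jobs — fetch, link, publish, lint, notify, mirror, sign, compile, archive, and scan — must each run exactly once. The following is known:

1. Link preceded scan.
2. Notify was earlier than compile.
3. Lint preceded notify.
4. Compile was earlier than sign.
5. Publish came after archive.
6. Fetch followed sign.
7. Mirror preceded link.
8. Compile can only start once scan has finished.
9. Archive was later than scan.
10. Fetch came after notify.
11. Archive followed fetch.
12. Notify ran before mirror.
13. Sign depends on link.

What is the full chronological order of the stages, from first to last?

lint, notify, mirror, link, scan, compile, sign, fetch, archive, publish

The constraints fix every adjacent pair, so only one ordering works:
lint → notify → mirror → link → scan → compile → sign → fetch → archive → publish.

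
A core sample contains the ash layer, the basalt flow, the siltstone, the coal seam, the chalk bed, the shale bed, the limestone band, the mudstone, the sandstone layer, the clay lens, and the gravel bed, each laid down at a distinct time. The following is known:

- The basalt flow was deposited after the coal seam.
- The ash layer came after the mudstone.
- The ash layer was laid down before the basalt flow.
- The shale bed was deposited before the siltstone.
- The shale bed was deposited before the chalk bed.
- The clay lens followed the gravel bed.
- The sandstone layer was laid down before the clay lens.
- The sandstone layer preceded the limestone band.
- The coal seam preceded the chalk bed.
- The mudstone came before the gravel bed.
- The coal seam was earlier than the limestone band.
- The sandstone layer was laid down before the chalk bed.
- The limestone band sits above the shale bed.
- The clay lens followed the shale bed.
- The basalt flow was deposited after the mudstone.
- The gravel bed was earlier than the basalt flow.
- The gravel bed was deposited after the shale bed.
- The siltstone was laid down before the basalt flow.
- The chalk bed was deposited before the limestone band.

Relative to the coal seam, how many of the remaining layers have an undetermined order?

7

Forced after the coal seam: the basalt flow, the chalk bed, and the limestone band.
That leaves the ash layer, the clay lens, the gravel bed, the mudstone, the sandstone layer, the shale bed, and the siltstone with no forced order relative to the coal seam — 7.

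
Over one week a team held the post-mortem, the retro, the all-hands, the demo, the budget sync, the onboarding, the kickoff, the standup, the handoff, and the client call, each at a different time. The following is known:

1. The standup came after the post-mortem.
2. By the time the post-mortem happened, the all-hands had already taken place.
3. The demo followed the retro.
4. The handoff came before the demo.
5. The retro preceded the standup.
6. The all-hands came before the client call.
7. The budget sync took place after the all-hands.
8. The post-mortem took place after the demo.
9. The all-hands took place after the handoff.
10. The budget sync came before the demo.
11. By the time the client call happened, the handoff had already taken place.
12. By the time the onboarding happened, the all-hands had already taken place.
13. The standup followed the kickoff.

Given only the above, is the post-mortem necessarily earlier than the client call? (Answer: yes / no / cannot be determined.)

cannot be determined

No chain of stated constraints runs from the post-mortem to the client call, and none runs from the client call to the post-mortem either.
So the relative order of the post-mortem and the client call is not fixed by the given facts.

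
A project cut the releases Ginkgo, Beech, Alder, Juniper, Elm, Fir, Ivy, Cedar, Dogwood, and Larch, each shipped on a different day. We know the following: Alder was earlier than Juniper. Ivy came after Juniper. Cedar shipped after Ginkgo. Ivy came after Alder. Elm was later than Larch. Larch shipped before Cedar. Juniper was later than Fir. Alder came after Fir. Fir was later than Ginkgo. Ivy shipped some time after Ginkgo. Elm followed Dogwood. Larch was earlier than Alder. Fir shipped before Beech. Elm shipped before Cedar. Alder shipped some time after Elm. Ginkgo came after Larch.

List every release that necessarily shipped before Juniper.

Directly stated before Juniper: Alder and Fir.
Dogwood reaches Juniper via Dogwood → Elm → Alder → Juniper.
Elm reaches Juniper via Elm → Alder → Juniper.
Ginkgo reaches Juniper via Ginkgo → Fir → Juniper.
Likewise Larch reaches Juniper by chaining the stated constraints.
No chain forces Beech (or any of the others) ahead of Juniper.

Alder, Dogwood, Elm, Fir, Ginkgo, Larch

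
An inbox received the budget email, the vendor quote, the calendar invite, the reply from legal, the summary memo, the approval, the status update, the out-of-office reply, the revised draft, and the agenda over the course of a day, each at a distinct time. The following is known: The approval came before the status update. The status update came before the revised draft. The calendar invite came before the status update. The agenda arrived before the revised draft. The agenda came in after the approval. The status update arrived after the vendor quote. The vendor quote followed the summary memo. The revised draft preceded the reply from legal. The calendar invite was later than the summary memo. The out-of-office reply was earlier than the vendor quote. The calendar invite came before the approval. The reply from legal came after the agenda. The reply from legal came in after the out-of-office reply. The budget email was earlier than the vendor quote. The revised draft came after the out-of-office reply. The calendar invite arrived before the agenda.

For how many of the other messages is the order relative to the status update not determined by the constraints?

1

Forced before the status update: the approval, the budget email, the calendar invite, the out-of-office reply, the summary memo, and the vendor quote; forced after the status update: the reply from legal and the revised draft.
That leaves the agenda with no forced order relative to the status update — 1.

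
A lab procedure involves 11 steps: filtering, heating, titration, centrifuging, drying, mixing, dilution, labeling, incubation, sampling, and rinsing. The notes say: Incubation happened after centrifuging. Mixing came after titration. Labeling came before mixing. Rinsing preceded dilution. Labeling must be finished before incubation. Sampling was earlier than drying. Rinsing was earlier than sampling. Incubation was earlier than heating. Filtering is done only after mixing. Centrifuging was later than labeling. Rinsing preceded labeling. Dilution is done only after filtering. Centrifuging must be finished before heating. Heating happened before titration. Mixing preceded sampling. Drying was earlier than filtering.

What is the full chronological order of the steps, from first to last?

The constraints fix every adjacent pair, so only one ordering works:
rinsing → labeling → centrifuging → incubation → heating → titration → mixing → sampling → drying → filtering → dilution.

rinsing, labeling, centrifuging, incubation, heating, titration, mixing, sampling, drying, filtering, dilution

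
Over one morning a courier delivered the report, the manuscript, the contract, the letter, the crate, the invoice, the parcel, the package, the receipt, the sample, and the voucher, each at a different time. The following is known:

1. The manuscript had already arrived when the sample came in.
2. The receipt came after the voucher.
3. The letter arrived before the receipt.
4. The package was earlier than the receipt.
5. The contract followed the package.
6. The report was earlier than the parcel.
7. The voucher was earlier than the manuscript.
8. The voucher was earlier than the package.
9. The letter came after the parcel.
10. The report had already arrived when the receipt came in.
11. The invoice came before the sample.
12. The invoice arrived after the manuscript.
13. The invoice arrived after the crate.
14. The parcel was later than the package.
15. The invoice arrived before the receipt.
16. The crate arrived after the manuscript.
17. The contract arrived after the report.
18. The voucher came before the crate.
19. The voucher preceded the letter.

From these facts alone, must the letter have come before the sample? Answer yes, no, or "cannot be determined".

No chain of stated constraints runs from the letter to the sample, and none runs from the sample to the letter either.
So the relative order of the letter and the sample is not fixed by the given facts.

cannot be determined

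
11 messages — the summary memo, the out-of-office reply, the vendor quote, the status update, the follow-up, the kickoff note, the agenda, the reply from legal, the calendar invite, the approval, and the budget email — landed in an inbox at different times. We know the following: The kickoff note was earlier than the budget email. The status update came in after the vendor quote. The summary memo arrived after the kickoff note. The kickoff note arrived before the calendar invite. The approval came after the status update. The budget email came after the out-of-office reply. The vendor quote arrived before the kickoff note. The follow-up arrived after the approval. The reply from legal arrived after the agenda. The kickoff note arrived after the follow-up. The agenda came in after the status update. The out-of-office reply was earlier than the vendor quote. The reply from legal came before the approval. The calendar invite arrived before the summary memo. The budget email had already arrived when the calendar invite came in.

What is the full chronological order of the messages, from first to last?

The constraints fix every adjacent pair, so only one ordering works:
the out-of-office reply → the vendor quote → the status update → the agenda → the reply from legal → the approval → the follow-up → the kickoff note → the budget email → the calendar invite → the summary memo.

the out-of-office reply, the vendor quote, the status update, the agenda, the reply from legal, the approval, the follow-up, the kickoff note, the budget email, the calendar invite, the summary memo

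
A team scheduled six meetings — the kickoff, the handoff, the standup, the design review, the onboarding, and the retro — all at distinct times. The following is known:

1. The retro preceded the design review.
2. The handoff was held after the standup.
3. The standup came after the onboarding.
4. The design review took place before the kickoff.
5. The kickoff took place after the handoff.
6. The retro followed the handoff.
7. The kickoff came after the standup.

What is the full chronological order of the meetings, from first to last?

the onboarding, the standup, the handoff, the retro, the design review, the kickoff

The constraints fix every adjacent pair, so only one ordering works:
the onboarding → the standup → the handoff → the retro → the design review → the kickoff.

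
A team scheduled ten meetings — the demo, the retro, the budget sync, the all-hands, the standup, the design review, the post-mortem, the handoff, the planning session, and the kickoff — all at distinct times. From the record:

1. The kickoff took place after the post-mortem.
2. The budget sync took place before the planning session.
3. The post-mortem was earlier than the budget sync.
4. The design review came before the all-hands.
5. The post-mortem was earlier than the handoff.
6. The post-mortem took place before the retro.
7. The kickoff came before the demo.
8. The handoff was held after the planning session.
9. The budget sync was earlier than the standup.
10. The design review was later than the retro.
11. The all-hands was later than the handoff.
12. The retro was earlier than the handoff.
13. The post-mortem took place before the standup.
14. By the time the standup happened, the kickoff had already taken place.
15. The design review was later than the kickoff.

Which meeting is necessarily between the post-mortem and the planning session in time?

the budget sync

Tracing the constraints gives the post-mortem → the budget sync → the planning session, so the budget sync sits after the post-mortem and before the planning session.
No other meeting is forced both after the post-mortem and before the planning session.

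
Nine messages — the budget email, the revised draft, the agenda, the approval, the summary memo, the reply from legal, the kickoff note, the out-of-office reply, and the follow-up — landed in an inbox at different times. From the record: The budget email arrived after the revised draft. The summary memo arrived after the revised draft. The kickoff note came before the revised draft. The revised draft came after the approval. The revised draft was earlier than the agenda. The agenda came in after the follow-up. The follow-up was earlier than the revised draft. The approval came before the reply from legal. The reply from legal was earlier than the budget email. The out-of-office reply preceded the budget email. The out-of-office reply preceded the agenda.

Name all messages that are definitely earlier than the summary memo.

the approval, the follow-up, the kickoff note, the revised draft

Directly stated before the summary memo: the revised draft.
The approval reaches the summary memo via the approval → the revised draft → the summary memo.
The follow-up reaches the summary memo via the follow-up → the revised draft → the summary memo.
The kickoff note reaches the summary memo via the kickoff note → the revised draft → the summary memo.
No chain forces the budget email (or any of the others) ahead of the summary memo.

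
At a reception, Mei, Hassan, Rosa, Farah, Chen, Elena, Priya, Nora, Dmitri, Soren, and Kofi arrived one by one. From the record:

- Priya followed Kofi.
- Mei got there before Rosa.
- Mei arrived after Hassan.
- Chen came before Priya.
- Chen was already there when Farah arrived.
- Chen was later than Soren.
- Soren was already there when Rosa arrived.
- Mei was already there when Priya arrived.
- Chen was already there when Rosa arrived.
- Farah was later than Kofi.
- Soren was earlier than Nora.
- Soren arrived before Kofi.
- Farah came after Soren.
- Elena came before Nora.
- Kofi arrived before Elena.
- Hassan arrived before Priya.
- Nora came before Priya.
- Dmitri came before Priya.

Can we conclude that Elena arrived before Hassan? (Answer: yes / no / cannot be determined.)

No chain of stated constraints runs from Elena to Hassan, and none runs from Hassan to Elena either.
So the relative order of Elena and Hassan is not fixed by the given facts.

cannot be determined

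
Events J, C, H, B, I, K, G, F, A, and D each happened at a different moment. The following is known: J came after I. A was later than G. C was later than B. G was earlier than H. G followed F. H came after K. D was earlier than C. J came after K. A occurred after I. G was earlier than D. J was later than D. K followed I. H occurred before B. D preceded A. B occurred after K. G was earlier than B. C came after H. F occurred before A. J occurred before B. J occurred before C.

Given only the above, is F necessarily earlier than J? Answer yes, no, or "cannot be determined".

yes

Chain the constraints: F → G → D → J. Each link is directly stated, so F comes before J.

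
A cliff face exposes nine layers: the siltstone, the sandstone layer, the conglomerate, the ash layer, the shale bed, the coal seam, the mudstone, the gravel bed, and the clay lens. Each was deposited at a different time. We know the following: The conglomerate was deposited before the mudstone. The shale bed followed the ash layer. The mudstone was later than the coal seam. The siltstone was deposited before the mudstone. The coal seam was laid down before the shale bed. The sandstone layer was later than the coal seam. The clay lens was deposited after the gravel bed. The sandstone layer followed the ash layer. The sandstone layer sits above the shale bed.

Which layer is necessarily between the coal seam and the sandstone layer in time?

Tracing the constraints gives the coal seam → the shale bed → the sandstone layer, so the shale bed sits after the coal seam and before the sandstone layer.
No other layer is forced both after the coal seam and before the sandstone layer.

the shale bed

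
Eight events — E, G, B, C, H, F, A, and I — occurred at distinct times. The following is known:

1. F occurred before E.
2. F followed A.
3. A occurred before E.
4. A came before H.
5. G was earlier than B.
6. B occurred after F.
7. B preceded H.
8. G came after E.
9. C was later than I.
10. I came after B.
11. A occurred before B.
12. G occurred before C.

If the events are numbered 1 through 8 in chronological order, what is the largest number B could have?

5

B must come before C, H, and I — 3 events forced after it.
Everything else can be placed before B in some valid order, so B can sit as late as position 8 − 3 = 5.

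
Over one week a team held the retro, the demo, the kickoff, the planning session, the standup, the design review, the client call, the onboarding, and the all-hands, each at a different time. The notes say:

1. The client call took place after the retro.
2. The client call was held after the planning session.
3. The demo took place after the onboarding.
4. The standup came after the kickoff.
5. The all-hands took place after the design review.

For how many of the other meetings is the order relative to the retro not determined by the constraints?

Forced after the retro: the client call.
That leaves the all-hands, the demo, the design review, the kickoff, the onboarding, the planning session, and the standup with no forced order relative to the retro — 7.

7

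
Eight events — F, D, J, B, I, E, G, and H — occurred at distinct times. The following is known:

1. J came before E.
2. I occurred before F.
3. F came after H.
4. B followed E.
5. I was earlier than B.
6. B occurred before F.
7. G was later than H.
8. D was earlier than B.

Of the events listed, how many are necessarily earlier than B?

Directly stated before B: D, E, and I.
J reaches B via J → E → B.
No chain forces G (or any of the others) ahead of B.
That's D, E, I, and J — 4 in all.

4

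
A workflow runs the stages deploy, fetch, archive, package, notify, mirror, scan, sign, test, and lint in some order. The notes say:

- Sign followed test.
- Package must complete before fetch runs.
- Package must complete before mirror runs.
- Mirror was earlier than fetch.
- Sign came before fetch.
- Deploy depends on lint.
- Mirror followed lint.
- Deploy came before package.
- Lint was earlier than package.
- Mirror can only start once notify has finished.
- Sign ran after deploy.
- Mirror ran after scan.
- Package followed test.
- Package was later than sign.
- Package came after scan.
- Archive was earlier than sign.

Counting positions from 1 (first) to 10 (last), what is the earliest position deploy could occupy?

2

Lint must come before deploy — 1 forced predecessor.
Nothing else is forced ahead of deploy, so its earliest slot is position 1 + 1 = 2.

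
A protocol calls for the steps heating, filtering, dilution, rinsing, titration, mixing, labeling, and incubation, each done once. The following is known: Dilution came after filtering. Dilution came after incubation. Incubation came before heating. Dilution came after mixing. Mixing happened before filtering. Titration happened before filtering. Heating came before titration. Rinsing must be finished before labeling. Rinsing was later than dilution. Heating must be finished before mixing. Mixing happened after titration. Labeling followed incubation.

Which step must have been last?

Every other step has a chain of constraints placing it before labeling, so labeling is last.

labeling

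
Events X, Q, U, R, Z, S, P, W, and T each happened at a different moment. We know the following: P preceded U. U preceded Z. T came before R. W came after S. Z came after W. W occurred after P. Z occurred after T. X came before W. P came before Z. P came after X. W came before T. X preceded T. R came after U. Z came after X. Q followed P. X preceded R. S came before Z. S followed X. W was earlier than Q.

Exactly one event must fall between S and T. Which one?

Tracing the constraints gives S → W → T, so W sits after S and before T.
No other event is forced both after S and before T.

W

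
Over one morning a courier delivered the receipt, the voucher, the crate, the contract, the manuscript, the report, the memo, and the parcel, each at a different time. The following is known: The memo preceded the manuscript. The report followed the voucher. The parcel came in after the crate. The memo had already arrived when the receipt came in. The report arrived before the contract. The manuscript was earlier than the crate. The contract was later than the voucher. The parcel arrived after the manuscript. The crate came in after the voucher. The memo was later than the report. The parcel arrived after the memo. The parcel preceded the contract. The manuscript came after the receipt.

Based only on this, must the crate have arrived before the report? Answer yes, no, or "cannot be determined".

Tracing the constraints gives the report → the memo → the manuscript → the crate, so the report must come before the crate.
That means the crate cannot be before the report.

no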